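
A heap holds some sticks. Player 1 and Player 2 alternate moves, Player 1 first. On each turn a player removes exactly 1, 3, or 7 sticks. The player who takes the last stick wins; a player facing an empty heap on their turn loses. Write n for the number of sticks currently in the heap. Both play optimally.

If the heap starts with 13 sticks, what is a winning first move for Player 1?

Remove 1, leaving 12.

Positions with no move are L. A position that does have a move is losing for the player to move precisely when every available move leads to a winning position for the opponent. Fill in the labels:
n=0: no move → L
n=1: can move to 0, which is L ⇒ W
n=2: the only move is to 1(W), a W ⇒ L
n=3: can move to 2, which is L ⇒ W
n=4: moves to 3(W), 1(W); every one is W ⇒ L
n=5: can move to 4, which is L ⇒ W
n=6: moves to 5(W), 3(W); every one is W ⇒ L
n=7: can move to 6, which is L ⇒ W
n=8: moves to 7(W), 5(W), 1(W); every one is W ⇒ L
n=9: can move to 8, which is L ⇒ W
n=10: moves to 9(W), 7(W), 3(W); every one is W ⇒ L
n=11: can move to 10, which is L ⇒ W
n=12: moves to 11(W), 9(W), 5(W); every one is W ⇒ L
n=13: can move to 12, which is L ⇒ W
From 13, the L positions reachable in one move are: 12, 10, 6. Any move reaching one of these is winning.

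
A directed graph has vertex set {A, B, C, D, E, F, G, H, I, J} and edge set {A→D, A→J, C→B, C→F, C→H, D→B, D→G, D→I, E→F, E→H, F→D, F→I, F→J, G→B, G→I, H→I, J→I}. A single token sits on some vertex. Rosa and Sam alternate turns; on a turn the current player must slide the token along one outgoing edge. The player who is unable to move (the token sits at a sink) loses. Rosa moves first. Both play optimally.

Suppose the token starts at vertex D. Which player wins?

Build the W/L table. Terminal = L. A non-terminal position is W if it has a move to some L; otherwise it is L.
Every edge goes from a vertex to one that appears earlier in the order B, I, G, H, D, J, F, A, C, E, so processing vertices in that order labels each vertex after all of its successors.
B: no outgoing edge → L
I: no outgoing edge → L
G: →I(L), so W
H: →I(L), so W
D: →I(L), so W
J: →I(L), so W
F: →I(L), so W
A: →J(W), D(W) — all W, so L
C: →B(L), so W
E: →F(W), H(W) — all W, so L
From D Rosa can move to I, reaching an L position.

Rosa wins.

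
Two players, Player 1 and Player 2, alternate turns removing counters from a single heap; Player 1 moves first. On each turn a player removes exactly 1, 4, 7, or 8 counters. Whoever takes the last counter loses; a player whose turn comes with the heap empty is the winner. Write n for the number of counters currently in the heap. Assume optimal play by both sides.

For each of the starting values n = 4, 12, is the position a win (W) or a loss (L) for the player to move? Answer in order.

Use the standard recursion: the mover wins at a terminal position; elsewhere, the mover wins exactly when some move hands the opponent an L position.
n=0: no move; the opponent has just taken the last counter and therefore loses → W
n=1: →0(W) only, which is W, so L
n=2: →1(L), so W
n=3: →2(W) only, which is W, so L
n=4: →3(L), so W
n=5: →1(L), so W
n=6: →5(W), 2(W) — all W, so L
n=7: →6(L), so W
n=8: →1(L), so W
n=9: →1(L), so W
n=10: →6(L), so W
n=11: →3(L), so W
n=12: →11(W), 8(W), 5(W), 4(W) — all W, so L

4: W, 12: L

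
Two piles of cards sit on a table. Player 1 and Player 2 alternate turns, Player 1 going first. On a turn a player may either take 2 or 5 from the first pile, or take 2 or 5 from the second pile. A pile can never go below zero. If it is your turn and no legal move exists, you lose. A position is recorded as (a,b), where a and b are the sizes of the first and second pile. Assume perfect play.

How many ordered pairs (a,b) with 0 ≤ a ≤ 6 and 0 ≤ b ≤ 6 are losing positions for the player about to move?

Label each position W (a win for the player to move) or L (a loss). A position with no legal move is L; any other position is W exactly when some move reaches an L, and L when every move reaches a W.
Every move lowers a or b (never raises either), so fill the grid row by row in increasing a, and left to right within a row: each cell's successors are then already labelled.
      b=0  b=1  b=2  b=3  b=4  b=5  b=6
a=0:    L    L    W    W    L    W    W
a=1:    L    L    W    W    L    W    W
a=2:    W    W    L    L    W    W    L
a=3:    W    W    L    L    W    W    L
a=4:    L    L    W    W    L    W    W
a=5:    W    W    W    W    W    L    W
a=6:    W    W    L    L    W    W    L
Cells with no legal move (terminal, hence L): (0,0), (0,1), (1,0), (1,1).
The remaining L cells, each justified by listing all of its moves:
(0,4): only reaches (0,2)(W), which is W → L
(1,4): only reaches (1,2)(W), which is W → L
(2,2): only reaches (0,2)(W), (2,0)(W), all W → L
(2,3): only reaches (0,3)(W), (2,1)(W), all W → L
(2,6): only reaches (0,6)(W), (2,4)(W), (2,1)(W), all W → L
(3,2): only reaches (1,2)(W), (3,0)(W), all W → L
(3,3): only reaches (1,3)(W), (3,1)(W), all W → L
(3,6): only reaches (1,6)(W), (3,4)(W), (3,1)(W), all W → L
(4,0): only reaches (2,0)(W), which is W → L
(4,1): only reaches (2,1)(W), which is W → L
(4,4): only reaches (2,4)(W), (4,2)(W), all W → L
(5,5): only reaches (3,5)(W), (0,5)(W), (5,3)(W), (5,0)(W), all W → L
(6,2): only reaches (4,2)(W), (1,2)(W), (6,0)(W), all W → L
(6,3): only reaches (4,3)(W), (1,3)(W), (6,1)(W), all W → L
(6,6): only reaches (4,6)(W), (1,6)(W), (6,4)(W), (6,1)(W), all W → L
Every other cell has at least one move into one of the L cells above, so it is W.
L cells per row: a=0: 3, a=1: 3, a=2: 3, a=3: 3, a=4: 3, a=5: 1, a=6: 3; total 19.

19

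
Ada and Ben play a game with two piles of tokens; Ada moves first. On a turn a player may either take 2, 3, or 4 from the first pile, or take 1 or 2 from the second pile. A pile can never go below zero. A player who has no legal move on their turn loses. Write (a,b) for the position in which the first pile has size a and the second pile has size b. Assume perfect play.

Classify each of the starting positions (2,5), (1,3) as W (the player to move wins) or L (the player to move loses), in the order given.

Positions with no move are L. A position that does have a move is losing for the player to move precisely when every available move leads to a winning position for the opponent. Fill in the labels:
No move ever increases a pile, so every position that can arise here has a ≤ 2 and b ≤ 5; it is enough to label the cells with 0 ≤ a ≤ 2 and 0 ≤ b ≤ 5.
Every move lowers a or b (never raises either), so fill the grid row by row in increasing a, and left to right within a row: each cell's successors are then already labelled.
      b=0  b=1  b=2  b=3  b=4  b=5
a=0:    L    W    W    L    W    W
a=1:    L    W    W    L    W    W
a=2:    W    L    W    W    L    W
Cells with no legal move (terminal, hence L): (0,0), (1,0).
The remaining L cells, each justified by listing all of its moves:
(0,3): L (options (0,2)(W), (0,1)(W) are all W)
(1,3): L (options (1,2)(W), (1,1)(W) are all W)
(2,1): L (options (0,1)(W), (2,0)(W) are all W)
(2,4): L (options (0,4)(W), (2,3)(W), (2,2)(W) are all W)
Every other cell has at least one move into one of the L cells above, so it is W.
(2,5): the move to (2,4) reaches an L cell, so W
(1,3): one of the L cells justified above, so L

(2,5): W, (1,3): L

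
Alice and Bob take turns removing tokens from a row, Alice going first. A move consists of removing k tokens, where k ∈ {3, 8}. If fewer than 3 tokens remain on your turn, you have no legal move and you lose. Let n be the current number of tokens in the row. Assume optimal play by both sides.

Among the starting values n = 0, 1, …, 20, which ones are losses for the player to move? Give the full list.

0, 1, 2, 6, 7, 11, 12, 13, 17, 18

Compute win/loss labels from the base case upward. A position with no move is L. Any other position is W if it can reach an L in one move, else L.
n=0: no move → L
n=1: no move → L
n=2: no move → L
n=3: reaches L-position 0 → W
n=4: reaches L-position 1 → W
n=5: reaches L-position 2 → W
n=6: only reaches 3(W), which is W → L
n=7: only reaches 4(W), which is W → L
n=8: reaches L-position 0 → W
n=9: reaches L-position 6 → W
n=10: reaches L-position 7 → W
n=11: only reaches 8(W), 3(W), all W → L
n=12: only reaches 9(W), 4(W), all W → L
n=13: only reaches 10(W), 5(W), all W → L
n=14: reaches L-position 11 → W
n=15: reaches L-position 12 → W
n=16: reaches L-position 13 → W
n=17: only reaches 14(W), 9(W), all W → L
n=18: only reaches 15(W), 10(W), all W → L
n=19: reaches L-position 11 → W
n=20: reaches L-position 17 → W
The losing starting values of n are exactly the entries labelled L in this table (10 of them).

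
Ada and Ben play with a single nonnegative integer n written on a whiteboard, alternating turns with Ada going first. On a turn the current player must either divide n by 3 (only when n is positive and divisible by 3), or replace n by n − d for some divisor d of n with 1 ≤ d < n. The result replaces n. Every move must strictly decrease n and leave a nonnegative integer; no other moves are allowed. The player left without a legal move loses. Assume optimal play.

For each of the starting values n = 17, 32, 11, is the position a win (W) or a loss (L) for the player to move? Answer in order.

17: L, 32: W, 11: L

Compute win/loss labels from the base case upward. A position with no move is L. Any other position is W if it can reach an L in one move, else L.
n=0: no move → L
n=1: no move → L
n=2: →1(L), so W
n=3: →1(L), so W
n=4: →2(W), 3(W) — all W, so L
n=5: →4(L), so W
n=6: →4(L), so W
n=7: →6(W) only, which is W, so L
n=8: →4(L), so W
n=9: →3(W), 6(W), 8(W) — all W, so L
n=10: →9(L), so W
n=11: →10(W) only, which is W, so L
n=12: →4(L), so W
n=13: →12(W) only, which is W, so L
n=14: →7(L), so W
n=15: →5(W), 10(W), 12(W), 14(W) — all W, so L
n=16: →15(L), so W
n=17: →16(W) only, which is W, so L
n=18: →9(L), so W
n=19: →18(W) only, which is W, so L
n=20: →15(L), so W
n=21: →7(L), so W
n=22: →11(L), so W
n=23: →22(W) only, which is W, so L
n=24: →23(L), so W
n=25: →20(W), 24(W) — all W, so L
n=26: →13(L), so W
n=27: →9(L), so W
n=28: →14(W), 21(W), 24(W), 26(W), 27(W) — all W, so L
n=29: →28(L), so W
n=30: →15(L), so W
n=31: →30(W) only, which is W, so L
n=32: →28(L), so W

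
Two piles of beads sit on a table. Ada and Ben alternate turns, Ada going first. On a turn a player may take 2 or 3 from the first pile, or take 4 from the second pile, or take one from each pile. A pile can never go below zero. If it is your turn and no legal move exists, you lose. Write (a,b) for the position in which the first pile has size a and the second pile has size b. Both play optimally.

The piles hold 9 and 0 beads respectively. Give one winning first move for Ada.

Move to (6,0).

Classify positions by backward induction: terminal positions (no move available) are L. From any other position, the mover wins iff some move reaches an L.
No move ever increases a pile, so every position that can arise here has a ≤ 9 and b ≤ 0; it is enough to label the cells with 0 ≤ a ≤ 9 and 0 ≤ b ≤ 0.
Every move lowers a or b (never raises either), so fill the grid row by row in increasing a, and left to right within a row: each cell's successors are then already labelled.
      b=0
a=0:    L
a=1:    L
a=2:    W
a=3:    W
a=4:    W
a=5:    L
a=6:    L
a=7:    W
a=8:    W
a=9:    W
Cells with no legal move (terminal, hence L): (0,0), (1,0).
The remaining L cells, each justified by listing all of its moves:
(5,0): only reaches (3,0)(W), (2,0)(W), all W → L
(6,0): only reaches (4,0)(W), (3,0)(W), all W → L
Every other cell has at least one move into one of the L cells above, so it is W.
From (9,0), the L positions reachable in one move are: (6,0).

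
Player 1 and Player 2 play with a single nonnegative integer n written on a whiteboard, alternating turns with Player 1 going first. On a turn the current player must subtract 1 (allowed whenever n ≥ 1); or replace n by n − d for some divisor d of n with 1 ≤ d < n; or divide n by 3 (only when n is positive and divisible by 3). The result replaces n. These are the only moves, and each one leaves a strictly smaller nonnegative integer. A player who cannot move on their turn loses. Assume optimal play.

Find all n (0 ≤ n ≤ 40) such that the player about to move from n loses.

0, 2, 5, 7, 9, 11, 13, 16, 19, 23, 25, 28, 31, 34, 37, 40

Positions with no move are L. A position that does have a move is losing for the player to move precisely when every available move leads to a winning position for the opponent. Fill in the labels:
n=0: no move → L
n=1: can move to 0, which is L ⇒ W
n=2: the only move is to 1(W), a W ⇒ L
n=3: can move to 2, which is L ⇒ W
n=4: can move to 2, which is L ⇒ W
n=5: the only move is to 4(W), a W ⇒ L
n=6: can move to 2, which is L ⇒ W
n=7: the only move is to 6(W), a W ⇒ L
n=8: can move to 7, which is L ⇒ W
n=9: moves to 3(W), 6(W), 8(W); every one is W ⇒ L
n=10: can move to 5, which is L ⇒ W
n=11: the only move is to 10(W), a W ⇒ L
n=12: can move to 9, which is L ⇒ W
n=13: the only move is to 12(W), a W ⇒ L
n=14: can move to 7, which is L ⇒ W
n=15: can move to 5, which is L ⇒ W
n=16: moves to 8(W), 12(W), 14(W), 15(W); every one is W ⇒ L
n=17: can move to 16, which is L ⇒ W
n=18: can move to 9, which is L ⇒ W
n=19: the only move is to 18(W), a W ⇒ L
n=20: can move to 16, which is L ⇒ W
n=21: can move to 7, which is L ⇒ W
n=22: can move to 11, which is L ⇒ W
n=23: the only move is to 22(W), a W ⇒ L
n=24: can move to 16, which is L ⇒ W
n=25: moves to 20(W), 24(W); every one is W ⇒ L
n=26: can move to 13, which is L ⇒ W
n=27: can move to 9, which is L ⇒ W
n=28: moves to 14(W), 21(W), 24(W), 26(W), 27(W); every one is W ⇒ L
n=29: can move to 28, which is L ⇒ W
n=30: can move to 25, which is L ⇒ W
n=31: the only move is to 30(W), a W ⇒ L
n=32: can move to 16, which is L ⇒ W
n=33: can move to 11, which is L ⇒ W
n=34: moves to 17(W), 32(W), 33(W); every one is W ⇒ L
n=35: can move to 28, which is L ⇒ W
n=36: can move to 34, which is L ⇒ W
n=37: the only move is to 36(W), a W ⇒ L
n=38: can move to 19, which is L ⇒ W
n=39: can move to 13, which is L ⇒ W
n=40: moves to 20(W), 30(W), 32(W), 35(W), 36(W), 38(W), 39(W); every one is W ⇒ L
Reading off the rows marked L gives the requested list; there are 16 such values of n.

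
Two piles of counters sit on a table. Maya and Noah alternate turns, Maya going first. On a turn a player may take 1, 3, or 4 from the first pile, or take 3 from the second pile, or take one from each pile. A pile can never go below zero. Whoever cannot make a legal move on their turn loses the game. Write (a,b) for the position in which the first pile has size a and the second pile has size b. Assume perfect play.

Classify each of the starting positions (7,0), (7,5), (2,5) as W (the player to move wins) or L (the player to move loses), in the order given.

Positions with no move are L. A position that does have a move is losing for the player to move precisely when every available move leads to a winning position for the opponent. Fill in the labels:
No move ever increases a pile, so every position that can arise here has a ≤ 7 and b ≤ 5; it is enough to label the cells with 0 ≤ a ≤ 7 and 0 ≤ b ≤ 5.
Every move lowers a or b (never raises either), so fill the grid row by row in increasing a, and left to right within a row: each cell's successors are then already labelled.
      b=0  b=1  b=2  b=3  b=4  b=5
a=0:    L    L    L    W    W    W
a=1:    W    W    W    W    L    L
a=2:    L    L    L    W    W    W
a=3:    W    W    W    W    L    L
a=4:    W    W    W    L    W    W
a=5:    W    W    W    W    W    W
a=6:    W    W    W    L    W    W
a=7:    L    L    L    W    W    W
Cells with no legal move (terminal, hence L): (0,0), (0,1), (0,2).
The remaining L cells, each justified by listing all of its moves:
(1,4): only reaches (0,4)(W), (1,1)(W), (0,3)(W), all W → L
(1,5): only reaches (0,5)(W), (1,2)(W), (0,4)(W), all W → L
(2,0): only reaches (1,0)(W), which is W → L
(2,1): only reaches (1,1)(W), (1,0)(W), all W → L
(2,2): only reaches (1,2)(W), (1,1)(W), all W → L
(3,4): only reaches (2,4)(W), (0,4)(W), (3,1)(W), (2,3)(W), all W → L
(3,5): only reaches (2,5)(W), (0,5)(W), (3,2)(W), (2,4)(W), all W → L
(4,3): only reaches (3,3)(W), (1,3)(W), (0,3)(W), (4,0)(W), (3,2)(W), all W → L
(6,3): only reaches (5,3)(W), (3,3)(W), (2,3)(W), (6,0)(W), (5,2)(W), all W → L
(7,0): only reaches (6,0)(W), (4,0)(W), (3,0)(W), all W → L
(7,1): only reaches (6,1)(W), (4,1)(W), (3,1)(W), (6,0)(W), all W → L
(7,2): only reaches (6,2)(W), (4,2)(W), (3,2)(W), (6,1)(W), all W → L
Every other cell has at least one move into one of the L cells above, so it is W.
(7,0): one of the L cells justified above, so L
(7,5): the move to (3,5) reaches an L cell, so W
(2,5): the move to (1,5) reaches an L cell, so W

(7,0): L, (7,5): W, (2,5): W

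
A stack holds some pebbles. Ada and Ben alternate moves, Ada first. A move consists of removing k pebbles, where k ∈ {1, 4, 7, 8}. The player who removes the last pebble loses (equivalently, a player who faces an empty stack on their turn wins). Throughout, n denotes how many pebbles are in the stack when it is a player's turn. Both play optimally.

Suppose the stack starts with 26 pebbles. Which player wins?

Ben wins.

Work bottom-up. With no move the player to move wins. Otherwise the position is W if at least one move leads to an L position for the opponent, and L if every move leads to a W.
n=0: no move; the opponent has just taken the last pebble and therefore loses → W
n=1: only reaches 0(W), which is W → L
n=2: reaches L-position 1 → W
n=3: only reaches 2(W), which is W → L
n=4: reaches L-position 3 → W
n=5: reaches L-position 1 → W
n=6: only reaches 5(W), 2(W), all W → L
n=7: reaches L-position 6 → W
n=8: reaches L-position 1 → W
n=9: reaches L-position 1 → W
n=10: reaches L-position 6 → W
n=11: reaches L-position 3 → W
n=12: only reaches 11(W), 8(W), 5(W), 4(W), all W → L
n=13: reaches L-position 12 → W
n=14: reaches L-position 6 → W
n=15: only reaches 14(W), 11(W), 8(W), 7(W), all W → L
n=16: reaches L-position 15 → W
n=17: only reaches 16(W), 13(W), 10(W), 9(W), all W → L
n=18: reaches L-position 17 → W
n=19: reaches L-position 15 → W
n=20: reaches L-position 12 → W
n=21: reaches L-position 17 → W
n=22: reaches L-position 15 → W
n=23: reaches L-position 15 → W
n=24: reaches L-position 17 → W
n=25: reaches L-position 17 → W
n=26: only reaches 25(W), 22(W), 19(W), 18(W), all W → L
The starting position 26 is L: whatever Ada does, the opponent receives a W position.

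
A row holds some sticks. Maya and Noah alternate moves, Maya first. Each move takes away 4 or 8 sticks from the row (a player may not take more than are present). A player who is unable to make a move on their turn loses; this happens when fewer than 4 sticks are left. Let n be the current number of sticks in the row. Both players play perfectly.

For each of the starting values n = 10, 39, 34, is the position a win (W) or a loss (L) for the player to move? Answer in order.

Compute win/loss labels from the base case upward. A position with no move is L. Any other position is W if it can reach an L in one move, else L.
n=0: no move → L
n=1: no move → L
n=2: no move → L
n=3: no move → L
n=4: →0(L), so W
n=5: →1(L), so W
n=6: →2(L), so W
n=7: →3(L), so W
n=8: →0(L), so W
n=9: →1(L), so W
n=10: →2(L), so W
n=11: →3(L), so W
n=12: →8(W), 4(W) — all W, so L
n=13: →9(W), 5(W) — all W, so L
n=14: →10(W), 6(W) — all W, so L
n=15: →11(W), 7(W) — all W, so L
n=16: →12(L), so W
n=17: →13(L), so W
n=18: →14(L), so W
n=19: →15(L), so W
n=20: →12(L), so W
n=21: →13(L), so W
n=22: →14(L), so W
n=23: →15(L), so W
n=24: →20(W), 16(W) — all W, so L
n=25: →21(W), 17(W) — all W, so L
n=26: →22(W), 18(W) — all W, so L
n=27: →23(W), 19(W) — all W, so L
n=28: →24(L), so W
n=29: →25(L), so W
n=30: →26(L), so W
n=31: →27(L), so W
n=32: →24(L), so W
n=33: →25(L), so W
n=34: →26(L), so W
n=35: →27(L), so W
n=36: →32(W), 28(W) — all W, so L
n=37: →33(W), 29(W) — all W, so L
n=38: →34(W), 30(W) — all W, so L
n=39: →35(W), 31(W) — all W, so L

10: W, 39: L, 34: W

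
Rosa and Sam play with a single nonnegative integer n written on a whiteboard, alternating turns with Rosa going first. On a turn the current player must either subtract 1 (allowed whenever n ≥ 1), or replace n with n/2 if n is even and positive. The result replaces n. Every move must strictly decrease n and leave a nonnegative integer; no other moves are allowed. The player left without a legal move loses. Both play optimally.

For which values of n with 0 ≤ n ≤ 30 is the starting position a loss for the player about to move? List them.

0, 2, 5, 7, 9, 11, 13, 15, 17, 19, 21, 23, 25, 27, 29

Work bottom-up. With no move the player to move loses. Otherwise the position is W if at least one move leads to an L position for the opponent, and L if every move leads to a W.
n=0: no move → L
n=1: W (go to 0, an L position)
n=2: L (sole option 1(W) is W)
n=3: W (go to 2, an L position)
n=4: W (go to 2, an L position)
n=5: L (sole option 4(W) is W)
n=6: W (go to 5, an L position)
n=7: L (sole option 6(W) is W)
n=8: W (go to 7, an L position)
n=9: L (sole option 8(W) is W)
n=10: W (go to 5, an L position)
n=11: L (sole option 10(W) is W)
n=12: W (go to 11, an L position)
n=13: L (sole option 12(W) is W)
n=14: W (go to 7, an L position)
n=15: L (sole option 14(W) is W)
n=16: W (go to 15, an L position)
n=17: L (sole option 16(W) is W)
n=18: W (go to 9, an L position)
n=19: L (sole option 18(W) is W)
n=20: W (go to 19, an L position)
n=21: L (sole option 20(W) is W)
n=22: W (go to 11, an L position)
n=23: L (sole option 22(W) is W)
n=24: W (go to 23, an L position)
n=25: L (sole option 24(W) is W)
n=26: W (go to 13, an L position)
n=27: L (sole option 26(W) is W)
n=28: W (go to 27, an L position)
n=29: L (sole option 28(W) is W)
n=30: W (go to 15, an L position)
The losing starting values of n are exactly the entries labelled L in this table (15 of them).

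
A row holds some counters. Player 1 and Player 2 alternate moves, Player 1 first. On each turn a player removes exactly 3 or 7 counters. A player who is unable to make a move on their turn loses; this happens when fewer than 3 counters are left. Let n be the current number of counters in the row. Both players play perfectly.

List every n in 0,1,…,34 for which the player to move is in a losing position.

0, 1, 2, 6, 10, 11, 12, 16, 20, 21, 22, 26, 30, 31, 32

Build the W/L table. Terminal = L. A non-terminal position is W if it has a move to some L; otherwise it is L.
n=0: no move → L
n=1: no move → L
n=2: no move → L
n=3: reaches L-position 0 → W
n=4: reaches L-position 1 → W
n=5: reaches L-position 2 → W
n=6: only reaches 3(W), which is W → L
n=7: reaches L-position 0 → W
n=8: reaches L-position 1 → W
n=9: reaches L-position 6 → W
n=10: only reaches 7(W), 3(W), all W → L
n=11: only reaches 8(W), 4(W), all W → L
n=12: only reaches 9(W), 5(W), all W → L
n=13: reaches L-position 10 → W
n=14: reaches L-position 11 → W
n=15: reaches L-position 12 → W
n=16: only reaches 13(W), 9(W), all W → L
n=17: reaches L-position 10 → W
n=18: reaches L-position 11 → W
n=19: reaches L-position 16 → W
n=20: only reaches 17(W), 13(W), all W → L
n=21: only reaches 18(W), 14(W), all W → L
n=22: only reaches 19(W), 15(W), all W → L
n=23: reaches L-position 20 → W
n=24: reaches L-position 21 → W
n=25: reaches L-position 22 → W
n=26: only reaches 23(W), 19(W), all W → L
n=27: reaches L-position 20 → W
n=28: reaches L-position 21 → W
n=29: reaches L-position 26 → W
n=30: only reaches 27(W), 23(W), all W → L
n=31: only reaches 28(W), 24(W), all W → L
n=32: only reaches 29(W), 25(W), all W → L
n=33: reaches L-position 30 → W
n=34: reaches L-position 31 → W
The losing starting values of n are exactly the entries labelled L in this table (15 of them).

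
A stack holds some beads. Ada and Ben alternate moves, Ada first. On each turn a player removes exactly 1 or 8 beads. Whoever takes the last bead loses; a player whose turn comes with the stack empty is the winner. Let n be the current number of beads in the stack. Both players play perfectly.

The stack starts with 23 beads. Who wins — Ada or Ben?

Classify positions by backward induction: terminal positions (no move available) are W. From any other position, the mover wins iff some move reaches an L.
n=0: no move; the opponent has just taken the last bead and therefore loses → W
n=1: →0(W) only, which is W, so L
n=2: →1(L), so W
n=3: →2(W) only, which is W, so L
n=4: →3(L), so W
n=5: →4(W) only, which is W, so L
n=6: →5(L), so W
n=7: →6(W) only, which is W, so L
n=8: →7(L), so W
n=9: →1(L), so W
n=10: →9(W), 2(W) — all W, so L
n=11: →10(L), so W
n=12: →11(W), 4(W) — all W, so L
n=13: →12(L), so W
n=14: →13(W), 6(W) — all W, so L
n=15: →14(L), so W
n=16: →15(W), 8(W) — all W, so L
n=17: →16(L), so W
n=18: →10(L), so W
n=19: →18(W), 11(W) — all W, so L
n=20: →19(L), so W
n=21: →20(W), 13(W) — all W, so L
n=22: →21(L), so W
n=23: →22(W), 15(W) — all W, so L
The starting position 23 is L: whatever Ada does, the opponent receives a W position.

Ben wins.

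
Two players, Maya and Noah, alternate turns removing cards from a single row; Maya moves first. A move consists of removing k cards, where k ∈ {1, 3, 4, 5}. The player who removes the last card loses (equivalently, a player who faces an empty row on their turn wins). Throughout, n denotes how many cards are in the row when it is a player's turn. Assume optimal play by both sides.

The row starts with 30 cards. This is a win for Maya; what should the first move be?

Compute win/loss labels from the base case upward. A position with no move is W. Any other position is W if it can reach an L in one move, else L.
n=0: no move; the opponent has just taken the last card and therefore loses → W
n=1: the only move is to 0(W), a W ⇒ L
n=2: can move to 1, which is L ⇒ W
n=3: moves to 2(W), 0(W); every one is W ⇒ L
n=4: can move to 3, which is L ⇒ W
n=5: can move to 1, which is L ⇒ W
n=6: can move to 3, which is L ⇒ W
n=7: can move to 3, which is L ⇒ W
n=8: can move to 3, which is L ⇒ W
n=9: moves to 8(W), 6(W), 5(W), 4(W); every one is W ⇒ L
n=10: can move to 9, which is L ⇒ W
n=11: moves to 10(W), 8(W), 7(W), 6(W); every one is W ⇒ L
n=12: can move to 11, which is L ⇒ W
n=13: can move to 9, which is L ⇒ W
n=14: can move to 11, which is L ⇒ W
n=15: can move to 11, which is L ⇒ W
n=16: can move to 11, which is L ⇒ W
n=17: moves to 16(W), 14(W), 13(W), 12(W); every one is W ⇒ L
n=18: can move to 17, which is L ⇒ W
n=19: moves to 18(W), 16(W), 15(W), 14(W); every one is W ⇒ L
n=20: can move to 19, which is L ⇒ W
n=21: can move to 17, which is L ⇒ W
n=22: can move to 19, which is L ⇒ W
n=23: can move to 19, which is L ⇒ W
n=24: can move to 19, which is L ⇒ W
n=25: moves to 24(W), 22(W), 21(W), 20(W); every one is W ⇒ L
n=26: can move to 25, which is L ⇒ W
n=27: moves to 26(W), 24(W), 23(W), 22(W); every one is W ⇒ L
n=28: can move to 27, which is L ⇒ W
n=29: can move to 25, which is L ⇒ W
n=30: can move to 27, which is L ⇒ W
From 30, the L positions reachable in one move are: 27, 25. Any move reaching one of these is winning.

Remove 3, leaving 27.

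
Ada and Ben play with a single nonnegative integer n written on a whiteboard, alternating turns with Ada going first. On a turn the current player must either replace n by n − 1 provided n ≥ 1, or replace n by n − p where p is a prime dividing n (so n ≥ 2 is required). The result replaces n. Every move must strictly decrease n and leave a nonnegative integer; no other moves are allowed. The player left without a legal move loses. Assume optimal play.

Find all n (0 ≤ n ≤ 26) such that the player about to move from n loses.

0, 4, 8, 12, 16, 20, 24

Positions with no move are L. A position that does have a move is losing for the player to move precisely when every available move leads to a winning position for the opponent. Fill in the labels:
n=0: no move → L
n=1: →0(L), so W
n=2: →0(L), so W
n=3: →0(L), so W
n=4: →2(W), 3(W) — all W, so L
n=5: →0(L), so W
n=6: →4(L), so W
n=7: →0(L), so W
n=8: →6(W), 7(W) — all W, so L
n=9: →8(L), so W
n=10: →8(L), so W
n=11: →0(L), so W
n=12: →9(W), 10(W), 11(W) — all W, so L
n=13: →0(L), so W
n=14: →12(L), so W
n=15: →12(L), so W
n=16: →14(W), 15(W) — all W, so L
n=17: →0(L), so W
n=18: →16(L), so W
n=19: →0(L), so W
n=20: →15(W), 18(W), 19(W) — all W, so L
n=21: →20(L), so W
n=22: →20(L), so W
n=23: →0(L), so W
n=24: →21(W), 22(W), 23(W) — all W, so L
n=25: →20(L), so W
n=26: →24(L), so W
The losing starting values of n are exactly the entries labelled L in this table (7 of them).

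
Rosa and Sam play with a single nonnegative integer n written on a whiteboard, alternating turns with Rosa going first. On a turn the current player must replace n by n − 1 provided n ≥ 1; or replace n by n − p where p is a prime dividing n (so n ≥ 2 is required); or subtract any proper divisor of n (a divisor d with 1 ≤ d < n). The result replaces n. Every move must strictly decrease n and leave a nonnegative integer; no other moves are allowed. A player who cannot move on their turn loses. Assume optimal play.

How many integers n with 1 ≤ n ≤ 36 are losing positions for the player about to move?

7

Label each position W (a win for the player to move) or L (a loss). A position with no legal move is L; any other position is W exactly when some move reaches an L, and L when every move reaches a W.
n=0: no move → L
n=1: →0(L), so W
n=2: →0(L), so W
n=3: →0(L), so W
n=4: →2(W), 3(W) — all W, so L
n=5: →0(L), so W
n=6: →4(L), so W
n=7: →0(L), so W
n=8: →4(L), so W
n=9: →6(W), 8(W) — all W, so L
n=10: →9(L), so W
n=11: →0(L), so W
n=12: →9(L), so W
n=13: →0(L), so W
n=14: →7(W), 12(W), 13(W) — all W, so L
n=15: →14(L), so W
n=16: →14(L), so W
n=17: →0(L), so W
n=18: →9(L), so W
n=19: →0(L), so W
n=20: →10(W), 15(W), 16(W), 18(W), 19(W) — all W, so L
n=21: →14(L), so W
n=22: →20(L), so W
n=23: →0(L), so W
n=24: →20(L), so W
n=25: →20(L), so W
n=26: →13(W), 24(W), 25(W) — all W, so L
n=27: →26(L), so W
n=28: →14(L), so W
n=29: →0(L), so W
n=30: →20(L), so W
n=31: →0(L), so W
n=32: →16(W), 24(W), 28(W), 30(W), 31(W) — all W, so L
n=33: →32(L), so W
n=34: →32(L), so W
n=35: →28(W), 30(W), 34(W) — all W, so L
n=36: →32(L), so W
L entries with 1 ≤ n ≤ 36 (n=0 is outside the asked range and is not counted): n = 4, 9, 14, 20, 26, 32, 35; that makes 7.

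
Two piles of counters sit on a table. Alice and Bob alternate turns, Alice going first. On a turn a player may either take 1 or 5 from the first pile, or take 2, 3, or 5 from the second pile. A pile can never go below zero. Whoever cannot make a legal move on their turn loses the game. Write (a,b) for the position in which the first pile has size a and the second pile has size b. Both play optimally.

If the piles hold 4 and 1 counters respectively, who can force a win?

Bob wins.

Use the standard recursion: the mover loses at a terminal position; elsewhere, the mover wins exactly when some move hands the opponent an L position.
No move ever increases a pile, so every position that can arise here has a ≤ 4 and b ≤ 1; it is enough to label the cells with 0 ≤ a ≤ 4 and 0 ≤ b ≤ 1.
Every move lowers a or b (never raises either), so fill the grid row by row in increasing a, and left to right within a row: each cell's successors are then already labelled.
      b=0  b=1
a=0:    L    L
a=1:    W    W
a=2:    L    L
a=3:    W    W
a=4:    L    L
Cells with no legal move (terminal, hence L): (0,0), (0,1).
The remaining L cells, each justified by listing all of its moves:
(2,0): only reaches (1,0)(W), which is W → L
(2,1): only reaches (1,1)(W), which is W → L
(4,0): only reaches (3,0)(W), which is W → L
(4,1): only reaches (3,1)(W), which is W → L
Every other cell has at least one move into one of the L cells above, so it is W.
Every move from (4,1) reaches a W position, so the mover loses.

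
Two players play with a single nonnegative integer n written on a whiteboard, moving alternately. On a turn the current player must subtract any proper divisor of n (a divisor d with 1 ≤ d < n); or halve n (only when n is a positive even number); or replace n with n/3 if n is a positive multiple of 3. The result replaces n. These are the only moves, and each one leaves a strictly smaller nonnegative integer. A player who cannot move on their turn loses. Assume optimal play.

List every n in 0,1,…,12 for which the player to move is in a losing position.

Compute win/loss labels from the base case upward. A position with no move is L. Any other position is W if it can reach an L in one move, else L.
n=0: no move → L
n=1: no move → L
n=2: reaches L-position 1 → W
n=3: reaches L-position 1 → W
n=4: only reaches 2(W), 3(W), all W → L
n=5: reaches L-position 4 → W
n=6: reaches L-position 4 → W
n=7: only reaches 6(W), which is W → L
n=8: reaches L-position 4 → W
n=9: only reaches 3(W), 6(W), 8(W), all W → L
n=10: reaches L-position 9 → W
n=11: only reaches 10(W), which is W → L
n=12: reaches L-position 4 → W
Reading off the rows marked L gives the requested list; there are 6 such values of n.

0, 1, 4, 7, 9, 11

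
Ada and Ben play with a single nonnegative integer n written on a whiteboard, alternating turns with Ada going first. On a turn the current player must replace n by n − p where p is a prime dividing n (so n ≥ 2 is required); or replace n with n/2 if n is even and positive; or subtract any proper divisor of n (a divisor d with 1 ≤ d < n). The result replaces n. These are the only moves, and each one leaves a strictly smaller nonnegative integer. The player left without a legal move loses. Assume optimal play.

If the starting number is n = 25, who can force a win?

Ada wins.

Classify positions by backward induction: terminal positions (no move available) are L. From any other position, the mover wins iff some move reaches an L.
n=0: no move → L
n=1: no move → L
n=2: reaches L-position 0 → W
n=3: reaches L-position 0 → W
n=4: only reaches 2(W), 3(W), all W → L
n=5: reaches L-position 0 → W
n=6: reaches L-position 4 → W
n=7: reaches L-position 0 → W
n=8: reaches L-position 4 → W
n=9: only reaches 6(W), 8(W), all W → L
n=10: reaches L-position 9 → W
n=11: reaches L-position 0 → W
n=12: reaches L-position 9 → W
n=13: reaches L-position 0 → W
n=14: only reaches 7(W), 12(W), 13(W), all W → L
n=15: reaches L-position 14 → W
n=16: reaches L-position 14 → W
n=17: reaches L-position 0 → W
n=18: reaches L-position 9 → W
n=19: reaches L-position 0 → W
n=20: only reaches 10(W), 15(W), 16(W), 18(W), 19(W), all W → L
n=21: reaches L-position 14 → W
n=22: reaches L-position 20 → W
n=23: reaches L-position 0 → W
n=24: reaches L-position 20 → W
n=25: reaches L-position 20 → W
The starting position 25 is W: Ada should move to 20, handing over an L position.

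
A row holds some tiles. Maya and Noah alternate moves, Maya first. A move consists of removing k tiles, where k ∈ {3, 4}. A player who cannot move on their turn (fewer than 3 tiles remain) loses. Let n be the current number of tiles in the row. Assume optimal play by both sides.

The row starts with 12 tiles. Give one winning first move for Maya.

Remove 3, leaving 9.

Use the standard recursion: the mover loses at a terminal position; elsewhere, the mover wins exactly when some move hands the opponent an L position.
n=0: no move → L
n=1: no move → L
n=2: no move → L
n=3: W (go to 0, an L position)
n=4: W (go to 1, an L position)
n=5: W (go to 2, an L position)
n=6: W (go to 2, an L position)
n=7: L (options 4(W), 3(W) are all W)
n=8: L (options 5(W), 4(W) are all W)
n=9: L (options 6(W), 5(W) are all W)
n=10: W (go to 7, an L position)
n=11: W (go to 8, an L position)
n=12: W (go to 9, an L position)
From 12, the L positions reachable in one move are: 9, 8. Any move reaching one of these is winning.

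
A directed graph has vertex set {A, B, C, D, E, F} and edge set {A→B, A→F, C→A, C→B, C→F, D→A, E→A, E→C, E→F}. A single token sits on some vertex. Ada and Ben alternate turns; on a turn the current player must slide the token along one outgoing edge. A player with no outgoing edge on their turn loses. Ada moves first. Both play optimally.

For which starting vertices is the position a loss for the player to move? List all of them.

B, D, F

Work bottom-up. With no move the player to move loses. Otherwise the position is W if at least one move leads to an L position for the opponent, and L if every move leads to a W.
Every edge goes from a vertex to one that appears earlier in the order B, F, A, C, E, D, so processing vertices in that order labels each vertex after all of its successors.
B: no outgoing edge → L
F: no outgoing edge → L
A: →F(L), so W
C: →F(L), so W
E: →F(L), so W
D: →A(W) only, which is W, so L
Reading off the rows marked L gives the requested list; there are 3 such vertices.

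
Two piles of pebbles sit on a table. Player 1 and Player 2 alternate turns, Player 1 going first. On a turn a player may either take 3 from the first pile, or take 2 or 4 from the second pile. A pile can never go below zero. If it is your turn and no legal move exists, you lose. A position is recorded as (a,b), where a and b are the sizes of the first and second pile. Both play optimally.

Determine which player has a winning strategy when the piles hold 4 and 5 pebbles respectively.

Player 1 wins.

Classify positions by backward induction: terminal positions (no move available) are L. From any other position, the mover wins iff some move reaches an L.
No move ever increases a pile, so every position that can arise here has a ≤ 4 and b ≤ 5; it is enough to label the cells with 0 ≤ a ≤ 4 and 0 ≤ b ≤ 5.
Every move lowers a or b (never raises either), so fill the grid row by row in increasing a, and left to right within a row: each cell's successors are then already labelled.
      b=0  b=1  b=2  b=3  b=4  b=5
a=0:    L    L    W    W    W    W
a=1:    L    L    W    W    W    W
a=2:    L    L    W    W    W    W
a=3:    W    W    L    L    W    W
a=4:    W    W    L    L    W    W
Cells with no legal move (terminal, hence L): (0,0), (0,1), (1,0), (1,1), (2,0), (2,1).
The remaining L cells, each justified by listing all of its moves:
(3,2): only reaches (0,2)(W), (3,0)(W), all W → L
(3,3): only reaches (0,3)(W), (3,1)(W), all W → L
(4,2): only reaches (1,2)(W), (4,0)(W), all W → L
(4,3): only reaches (1,3)(W), (4,1)(W), all W → L
Every other cell has at least one move into one of the L cells above, so it is W.
The starting position (4,5) is W: Player 1 should move to (4,3), handing over an L position.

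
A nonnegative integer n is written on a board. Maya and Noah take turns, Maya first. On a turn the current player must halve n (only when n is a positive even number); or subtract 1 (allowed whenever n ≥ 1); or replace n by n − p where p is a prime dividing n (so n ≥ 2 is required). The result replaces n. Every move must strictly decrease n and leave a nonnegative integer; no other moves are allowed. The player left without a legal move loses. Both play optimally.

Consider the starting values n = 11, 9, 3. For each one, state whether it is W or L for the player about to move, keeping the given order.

Work bottom-up. With no move the player to move loses. Otherwise the position is W if at least one move leads to an L position for the opponent, and L if every move leads to a W.
n=0: no move → L
n=1: can move to 0, which is L ⇒ W
n=2: can move to 0, which is L ⇒ W
n=3: can move to 0, which is L ⇒ W
n=4: moves to 2(W), 3(W); every one is W ⇒ L
n=5: can move to 0, which is L ⇒ W
n=6: can move to 4, which is L ⇒ W
n=7: can move to 0, which is L ⇒ W
n=8: can move to 4, which is L ⇒ W
n=9: moves to 6(W), 8(W); every one is W ⇒ L
n=10: can move to 9, which is L ⇒ W
n=11: can move to 0, which is L ⇒ W

11: W, 9: L, 3: W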